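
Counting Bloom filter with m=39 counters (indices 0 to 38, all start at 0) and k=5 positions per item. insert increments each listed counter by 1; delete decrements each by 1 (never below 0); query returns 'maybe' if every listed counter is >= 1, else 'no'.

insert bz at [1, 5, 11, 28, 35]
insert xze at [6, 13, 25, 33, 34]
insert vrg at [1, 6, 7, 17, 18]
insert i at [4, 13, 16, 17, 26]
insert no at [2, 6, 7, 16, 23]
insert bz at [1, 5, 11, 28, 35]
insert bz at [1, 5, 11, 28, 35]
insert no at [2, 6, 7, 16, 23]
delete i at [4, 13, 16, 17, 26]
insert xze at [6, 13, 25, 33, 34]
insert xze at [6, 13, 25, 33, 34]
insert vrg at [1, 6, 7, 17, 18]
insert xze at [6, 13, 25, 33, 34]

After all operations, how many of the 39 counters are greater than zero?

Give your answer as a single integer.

Answer: 16

Derivation:
Step 1: insert bz at [1, 5, 11, 28, 35] -> counters=[0,1,0,0,0,1,0,0,0,0,0,1,0,0,0,0,0,0,0,0,0,0,0,0,0,0,0,0,1,0,0,0,0,0,0,1,0,0,0]
Step 2: insert xze at [6, 13, 25, 33, 34] -> counters=[0,1,0,0,0,1,1,0,0,0,0,1,0,1,0,0,0,0,0,0,0,0,0,0,0,1,0,0,1,0,0,0,0,1,1,1,0,0,0]
Step 3: insert vrg at [1, 6, 7, 17, 18] -> counters=[0,2,0,0,0,1,2,1,0,0,0,1,0,1,0,0,0,1,1,0,0,0,0,0,0,1,0,0,1,0,0,0,0,1,1,1,0,0,0]
Step 4: insert i at [4, 13, 16, 17, 26] -> counters=[0,2,0,0,1,1,2,1,0,0,0,1,0,2,0,0,1,2,1,0,0,0,0,0,0,1,1,0,1,0,0,0,0,1,1,1,0,0,0]
Step 5: insert no at [2, 6, 7, 16, 23] -> counters=[0,2,1,0,1,1,3,2,0,0,0,1,0,2,0,0,2,2,1,0,0,0,0,1,0,1,1,0,1,0,0,0,0,1,1,1,0,0,0]
Step 6: insert bz at [1, 5, 11, 28, 35] -> counters=[0,3,1,0,1,2,3,2,0,0,0,2,0,2,0,0,2,2,1,0,0,0,0,1,0,1,1,0,2,0,0,0,0,1,1,2,0,0,0]
Step 7: insert bz at [1, 5, 11, 28, 35] -> counters=[0,4,1,0,1,3,3,2,0,0,0,3,0,2,0,0,2,2,1,0,0,0,0,1,0,1,1,0,3,0,0,0,0,1,1,3,0,0,0]
Step 8: insert no at [2, 6, 7, 16, 23] -> counters=[0,4,2,0,1,3,4,3,0,0,0,3,0,2,0,0,3,2,1,0,0,0,0,2,0,1,1,0,3,0,0,0,0,1,1,3,0,0,0]
Step 9: delete i at [4, 13, 16, 17, 26] -> counters=[0,4,2,0,0,3,4,3,0,0,0,3,0,1,0,0,2,1,1,0,0,0,0,2,0,1,0,0,3,0,0,0,0,1,1,3,0,0,0]
Step 10: insert xze at [6, 13, 25, 33, 34] -> counters=[0,4,2,0,0,3,5,3,0,0,0,3,0,2,0,0,2,1,1,0,0,0,0,2,0,2,0,0,3,0,0,0,0,2,2,3,0,0,0]
Step 11: insert xze at [6, 13, 25, 33, 34] -> counters=[0,4,2,0,0,3,6,3,0,0,0,3,0,3,0,0,2,1,1,0,0,0,0,2,0,3,0,0,3,0,0,0,0,3,3,3,0,0,0]
Step 12: insert vrg at [1, 6, 7, 17, 18] -> counters=[0,5,2,0,0,3,7,4,0,0,0,3,0,3,0,0,2,2,2,0,0,0,0,2,0,3,0,0,3,0,0,0,0,3,3,3,0,0,0]
Step 13: insert xze at [6, 13, 25, 33, 34] -> counters=[0,5,2,0,0,3,8,4,0,0,0,3,0,4,0,0,2,2,2,0,0,0,0,2,0,4,0,0,3,0,0,0,0,4,4,3,0,0,0]
Final counters=[0,5,2,0,0,3,8,4,0,0,0,3,0,4,0,0,2,2,2,0,0,0,0,2,0,4,0,0,3,0,0,0,0,4,4,3,0,0,0] -> 16 nonzero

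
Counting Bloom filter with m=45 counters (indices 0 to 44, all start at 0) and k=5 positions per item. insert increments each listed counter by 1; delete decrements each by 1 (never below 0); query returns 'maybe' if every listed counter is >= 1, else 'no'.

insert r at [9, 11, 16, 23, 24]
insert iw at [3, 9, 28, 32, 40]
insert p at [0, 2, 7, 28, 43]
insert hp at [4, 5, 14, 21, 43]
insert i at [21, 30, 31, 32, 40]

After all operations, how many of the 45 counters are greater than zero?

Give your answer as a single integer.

Answer: 19

Derivation:
Step 1: insert r at [9, 11, 16, 23, 24] -> counters=[0,0,0,0,0,0,0,0,0,1,0,1,0,0,0,0,1,0,0,0,0,0,0,1,1,0,0,0,0,0,0,0,0,0,0,0,0,0,0,0,0,0,0,0,0]
Step 2: insert iw at [3, 9, 28, 32, 40] -> counters=[0,0,0,1,0,0,0,0,0,2,0,1,0,0,0,0,1,0,0,0,0,0,0,1,1,0,0,0,1,0,0,0,1,0,0,0,0,0,0,0,1,0,0,0,0]
Step 3: insert p at [0, 2, 7, 28, 43] -> counters=[1,0,1,1,0,0,0,1,0,2,0,1,0,0,0,0,1,0,0,0,0,0,0,1,1,0,0,0,2,0,0,0,1,0,0,0,0,0,0,0,1,0,0,1,0]
Step 4: insert hp at [4, 5, 14, 21, 43] -> counters=[1,0,1,1,1,1,0,1,0,2,0,1,0,0,1,0,1,0,0,0,0,1,0,1,1,0,0,0,2,0,0,0,1,0,0,0,0,0,0,0,1,0,0,2,0]
Step 5: insert i at [21, 30, 31, 32, 40] -> counters=[1,0,1,1,1,1,0,1,0,2,0,1,0,0,1,0,1,0,0,0,0,2,0,1,1,0,0,0,2,0,1,1,2,0,0,0,0,0,0,0,2,0,0,2,0]
Final counters=[1,0,1,1,1,1,0,1,0,2,0,1,0,0,1,0,1,0,0,0,0,2,0,1,1,0,0,0,2,0,1,1,2,0,0,0,0,0,0,0,2,0,0,2,0] -> 19 nonzero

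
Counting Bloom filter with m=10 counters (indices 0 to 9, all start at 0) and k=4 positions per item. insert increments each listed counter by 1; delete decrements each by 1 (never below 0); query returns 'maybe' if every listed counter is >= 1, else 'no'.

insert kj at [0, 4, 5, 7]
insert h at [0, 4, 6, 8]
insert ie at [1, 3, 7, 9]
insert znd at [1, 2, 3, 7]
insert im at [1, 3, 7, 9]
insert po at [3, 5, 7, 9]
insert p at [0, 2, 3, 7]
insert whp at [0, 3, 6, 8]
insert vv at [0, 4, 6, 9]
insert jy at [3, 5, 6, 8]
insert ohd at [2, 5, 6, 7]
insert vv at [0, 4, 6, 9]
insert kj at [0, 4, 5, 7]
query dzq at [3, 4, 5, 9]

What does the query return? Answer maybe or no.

Step 1: insert kj at [0, 4, 5, 7] -> counters=[1,0,0,0,1,1,0,1,0,0]
Step 2: insert h at [0, 4, 6, 8] -> counters=[2,0,0,0,2,1,1,1,1,0]
Step 3: insert ie at [1, 3, 7, 9] -> counters=[2,1,0,1,2,1,1,2,1,1]
Step 4: insert znd at [1, 2, 3, 7] -> counters=[2,2,1,2,2,1,1,3,1,1]
Step 5: insert im at [1, 3, 7, 9] -> counters=[2,3,1,3,2,1,1,4,1,2]
Step 6: insert po at [3, 5, 7, 9] -> counters=[2,3,1,4,2,2,1,5,1,3]
Step 7: insert p at [0, 2, 3, 7] -> counters=[3,3,2,5,2,2,1,6,1,3]
Step 8: insert whp at [0, 3, 6, 8] -> counters=[4,3,2,6,2,2,2,6,2,3]
Step 9: insert vv at [0, 4, 6, 9] -> counters=[5,3,2,6,3,2,3,6,2,4]
Step 10: insert jy at [3, 5, 6, 8] -> counters=[5,3,2,7,3,3,4,6,3,4]
Step 11: insert ohd at [2, 5, 6, 7] -> counters=[5,3,3,7,3,4,5,7,3,4]
Step 12: insert vv at [0, 4, 6, 9] -> counters=[6,3,3,7,4,4,6,7,3,5]
Step 13: insert kj at [0, 4, 5, 7] -> counters=[7,3,3,7,5,5,6,8,3,5]
Query dzq: check counters[3]=7 counters[4]=5 counters[5]=5 counters[9]=5 -> maybe

Answer: maybe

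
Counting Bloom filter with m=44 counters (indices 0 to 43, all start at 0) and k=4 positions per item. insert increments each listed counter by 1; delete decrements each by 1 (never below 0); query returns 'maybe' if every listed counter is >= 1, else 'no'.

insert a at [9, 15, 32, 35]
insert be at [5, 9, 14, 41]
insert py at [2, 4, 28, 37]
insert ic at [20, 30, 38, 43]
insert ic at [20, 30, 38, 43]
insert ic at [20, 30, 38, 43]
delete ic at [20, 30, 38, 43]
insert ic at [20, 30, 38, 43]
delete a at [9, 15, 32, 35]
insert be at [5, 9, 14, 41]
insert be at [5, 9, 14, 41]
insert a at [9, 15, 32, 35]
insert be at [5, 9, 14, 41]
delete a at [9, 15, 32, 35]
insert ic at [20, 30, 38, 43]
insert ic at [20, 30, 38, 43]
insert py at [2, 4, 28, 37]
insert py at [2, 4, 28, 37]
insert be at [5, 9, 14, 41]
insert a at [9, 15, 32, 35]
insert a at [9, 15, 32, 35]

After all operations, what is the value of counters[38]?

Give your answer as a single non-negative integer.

Step 1: insert a at [9, 15, 32, 35] -> counters=[0,0,0,0,0,0,0,0,0,1,0,0,0,0,0,1,0,0,0,0,0,0,0,0,0,0,0,0,0,0,0,0,1,0,0,1,0,0,0,0,0,0,0,0]
Step 2: insert be at [5, 9, 14, 41] -> counters=[0,0,0,0,0,1,0,0,0,2,0,0,0,0,1,1,0,0,0,0,0,0,0,0,0,0,0,0,0,0,0,0,1,0,0,1,0,0,0,0,0,1,0,0]
Step 3: insert py at [2, 4, 28, 37] -> counters=[0,0,1,0,1,1,0,0,0,2,0,0,0,0,1,1,0,0,0,0,0,0,0,0,0,0,0,0,1,0,0,0,1,0,0,1,0,1,0,0,0,1,0,0]
Step 4: insert ic at [20, 30, 38, 43] -> counters=[0,0,1,0,1,1,0,0,0,2,0,0,0,0,1,1,0,0,0,0,1,0,0,0,0,0,0,0,1,0,1,0,1,0,0,1,0,1,1,0,0,1,0,1]
Step 5: insert ic at [20, 30, 38, 43] -> counters=[0,0,1,0,1,1,0,0,0,2,0,0,0,0,1,1,0,0,0,0,2,0,0,0,0,0,0,0,1,0,2,0,1,0,0,1,0,1,2,0,0,1,0,2]
Step 6: insert ic at [20, 30, 38, 43] -> counters=[0,0,1,0,1,1,0,0,0,2,0,0,0,0,1,1,0,0,0,0,3,0,0,0,0,0,0,0,1,0,3,0,1,0,0,1,0,1,3,0,0,1,0,3]
Step 7: delete ic at [20, 30, 38, 43] -> counters=[0,0,1,0,1,1,0,0,0,2,0,0,0,0,1,1,0,0,0,0,2,0,0,0,0,0,0,0,1,0,2,0,1,0,0,1,0,1,2,0,0,1,0,2]
Step 8: insert ic at [20, 30, 38, 43] -> counters=[0,0,1,0,1,1,0,0,0,2,0,0,0,0,1,1,0,0,0,0,3,0,0,0,0,0,0,0,1,0,3,0,1,0,0,1,0,1,3,0,0,1,0,3]
Step 9: delete a at [9, 15, 32, 35] -> counters=[0,0,1,0,1,1,0,0,0,1,0,0,0,0,1,0,0,0,0,0,3,0,0,0,0,0,0,0,1,0,3,0,0,0,0,0,0,1,3,0,0,1,0,3]
Step 10: insert be at [5, 9, 14, 41] -> counters=[0,0,1,0,1,2,0,0,0,2,0,0,0,0,2,0,0,0,0,0,3,0,0,0,0,0,0,0,1,0,3,0,0,0,0,0,0,1,3,0,0,2,0,3]
Step 11: insert be at [5, 9, 14, 41] -> counters=[0,0,1,0,1,3,0,0,0,3,0,0,0,0,3,0,0,0,0,0,3,0,0,0,0,0,0,0,1,0,3,0,0,0,0,0,0,1,3,0,0,3,0,3]
Step 12: insert a at [9, 15, 32, 35] -> counters=[0,0,1,0,1,3,0,0,0,4,0,0,0,0,3,1,0,0,0,0,3,0,0,0,0,0,0,0,1,0,3,0,1,0,0,1,0,1,3,0,0,3,0,3]
Step 13: insert be at [5, 9, 14, 41] -> counters=[0,0,1,0,1,4,0,0,0,5,0,0,0,0,4,1,0,0,0,0,3,0,0,0,0,0,0,0,1,0,3,0,1,0,0,1,0,1,3,0,0,4,0,3]
Step 14: delete a at [9, 15, 32, 35] -> counters=[0,0,1,0,1,4,0,0,0,4,0,0,0,0,4,0,0,0,0,0,3,0,0,0,0,0,0,0,1,0,3,0,0,0,0,0,0,1,3,0,0,4,0,3]
Step 15: insert ic at [20, 30, 38, 43] -> counters=[0,0,1,0,1,4,0,0,0,4,0,0,0,0,4,0,0,0,0,0,4,0,0,0,0,0,0,0,1,0,4,0,0,0,0,0,0,1,4,0,0,4,0,4]
Step 16: insert ic at [20, 30, 38, 43] -> counters=[0,0,1,0,1,4,0,0,0,4,0,0,0,0,4,0,0,0,0,0,5,0,0,0,0,0,0,0,1,0,5,0,0,0,0,0,0,1,5,0,0,4,0,5]
Step 17: insert py at [2, 4, 28, 37] -> counters=[0,0,2,0,2,4,0,0,0,4,0,0,0,0,4,0,0,0,0,0,5,0,0,0,0,0,0,0,2,0,5,0,0,0,0,0,0,2,5,0,0,4,0,5]
Step 18: insert py at [2, 4, 28, 37] -> counters=[0,0,3,0,3,4,0,0,0,4,0,0,0,0,4,0,0,0,0,0,5,0,0,0,0,0,0,0,3,0,5,0,0,0,0,0,0,3,5,0,0,4,0,5]
Step 19: insert be at [5, 9, 14, 41] -> counters=[0,0,3,0,3,5,0,0,0,5,0,0,0,0,5,0,0,0,0,0,5,0,0,0,0,0,0,0,3,0,5,0,0,0,0,0,0,3,5,0,0,5,0,5]
Step 20: insert a at [9, 15, 32, 35] -> counters=[0,0,3,0,3,5,0,0,0,6,0,0,0,0,5,1,0,0,0,0,5,0,0,0,0,0,0,0,3,0,5,0,1,0,0,1,0,3,5,0,0,5,0,5]
Step 21: insert a at [9, 15, 32, 35] -> counters=[0,0,3,0,3,5,0,0,0,7,0,0,0,0,5,2,0,0,0,0,5,0,0,0,0,0,0,0,3,0,5,0,2,0,0,2,0,3,5,0,0,5,0,5]
Final counters=[0,0,3,0,3,5,0,0,0,7,0,0,0,0,5,2,0,0,0,0,5,0,0,0,0,0,0,0,3,0,5,0,2,0,0,2,0,3,5,0,0,5,0,5] -> counters[38]=5

Answer: 5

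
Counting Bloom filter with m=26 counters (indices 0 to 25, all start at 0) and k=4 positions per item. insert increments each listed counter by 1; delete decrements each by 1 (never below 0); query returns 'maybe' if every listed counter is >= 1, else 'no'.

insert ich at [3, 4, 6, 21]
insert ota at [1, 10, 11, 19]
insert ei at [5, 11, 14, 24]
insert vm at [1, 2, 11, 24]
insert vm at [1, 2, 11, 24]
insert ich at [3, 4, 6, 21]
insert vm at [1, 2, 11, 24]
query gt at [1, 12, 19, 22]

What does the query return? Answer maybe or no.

Step 1: insert ich at [3, 4, 6, 21] -> counters=[0,0,0,1,1,0,1,0,0,0,0,0,0,0,0,0,0,0,0,0,0,1,0,0,0,0]
Step 2: insert ota at [1, 10, 11, 19] -> counters=[0,1,0,1,1,0,1,0,0,0,1,1,0,0,0,0,0,0,0,1,0,1,0,0,0,0]
Step 3: insert ei at [5, 11, 14, 24] -> counters=[0,1,0,1,1,1,1,0,0,0,1,2,0,0,1,0,0,0,0,1,0,1,0,0,1,0]
Step 4: insert vm at [1, 2, 11, 24] -> counters=[0,2,1,1,1,1,1,0,0,0,1,3,0,0,1,0,0,0,0,1,0,1,0,0,2,0]
Step 5: insert vm at [1, 2, 11, 24] -> counters=[0,3,2,1,1,1,1,0,0,0,1,4,0,0,1,0,0,0,0,1,0,1,0,0,3,0]
Step 6: insert ich at [3, 4, 6, 21] -> counters=[0,3,2,2,2,1,2,0,0,0,1,4,0,0,1,0,0,0,0,1,0,2,0,0,3,0]
Step 7: insert vm at [1, 2, 11, 24] -> counters=[0,4,3,2,2,1,2,0,0,0,1,5,0,0,1,0,0,0,0,1,0,2,0,0,4,0]
Query gt: check counters[1]=4 counters[12]=0 counters[19]=1 counters[22]=0 -> no

Answer: no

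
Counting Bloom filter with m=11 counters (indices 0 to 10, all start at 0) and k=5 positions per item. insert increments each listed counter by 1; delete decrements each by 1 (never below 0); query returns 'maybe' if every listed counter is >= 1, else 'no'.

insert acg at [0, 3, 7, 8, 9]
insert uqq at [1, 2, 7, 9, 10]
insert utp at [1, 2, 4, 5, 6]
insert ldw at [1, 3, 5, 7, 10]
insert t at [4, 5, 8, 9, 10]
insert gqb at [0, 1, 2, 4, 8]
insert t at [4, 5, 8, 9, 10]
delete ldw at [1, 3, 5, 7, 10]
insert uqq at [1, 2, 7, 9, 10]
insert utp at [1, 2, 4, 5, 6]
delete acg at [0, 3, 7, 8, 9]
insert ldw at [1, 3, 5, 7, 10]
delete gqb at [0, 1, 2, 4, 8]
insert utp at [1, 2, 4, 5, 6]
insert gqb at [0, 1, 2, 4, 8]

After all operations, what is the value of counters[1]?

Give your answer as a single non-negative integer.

Answer: 7

Derivation:
Step 1: insert acg at [0, 3, 7, 8, 9] -> counters=[1,0,0,1,0,0,0,1,1,1,0]
Step 2: insert uqq at [1, 2, 7, 9, 10] -> counters=[1,1,1,1,0,0,0,2,1,2,1]
Step 3: insert utp at [1, 2, 4, 5, 6] -> counters=[1,2,2,1,1,1,1,2,1,2,1]
Step 4: insert ldw at [1, 3, 5, 7, 10] -> counters=[1,3,2,2,1,2,1,3,1,2,2]
Step 5: insert t at [4, 5, 8, 9, 10] -> counters=[1,3,2,2,2,3,1,3,2,3,3]
Step 6: insert gqb at [0, 1, 2, 4, 8] -> counters=[2,4,3,2,3,3,1,3,3,3,3]
Step 7: insert t at [4, 5, 8, 9, 10] -> counters=[2,4,3,2,4,4,1,3,4,4,4]
Step 8: delete ldw at [1, 3, 5, 7, 10] -> counters=[2,3,3,1,4,3,1,2,4,4,3]
Step 9: insert uqq at [1, 2, 7, 9, 10] -> counters=[2,4,4,1,4,3,1,3,4,5,4]
Step 10: insert utp at [1, 2, 4, 5, 6] -> counters=[2,5,5,1,5,4,2,3,4,5,4]
Step 11: delete acg at [0, 3, 7, 8, 9] -> counters=[1,5,5,0,5,4,2,2,3,4,4]
Step 12: insert ldw at [1, 3, 5, 7, 10] -> counters=[1,6,5,1,5,5,2,3,3,4,5]
Step 13: delete gqb at [0, 1, 2, 4, 8] -> counters=[0,5,4,1,4,5,2,3,2,4,5]
Step 14: insert utp at [1, 2, 4, 5, 6] -> counters=[0,6,5,1,5,6,3,3,2,4,5]
Step 15: insert gqb at [0, 1, 2, 4, 8] -> counters=[1,7,6,1,6,6,3,3,3,4,5]
Final counters=[1,7,6,1,6,6,3,3,3,4,5] -> counters[1]=7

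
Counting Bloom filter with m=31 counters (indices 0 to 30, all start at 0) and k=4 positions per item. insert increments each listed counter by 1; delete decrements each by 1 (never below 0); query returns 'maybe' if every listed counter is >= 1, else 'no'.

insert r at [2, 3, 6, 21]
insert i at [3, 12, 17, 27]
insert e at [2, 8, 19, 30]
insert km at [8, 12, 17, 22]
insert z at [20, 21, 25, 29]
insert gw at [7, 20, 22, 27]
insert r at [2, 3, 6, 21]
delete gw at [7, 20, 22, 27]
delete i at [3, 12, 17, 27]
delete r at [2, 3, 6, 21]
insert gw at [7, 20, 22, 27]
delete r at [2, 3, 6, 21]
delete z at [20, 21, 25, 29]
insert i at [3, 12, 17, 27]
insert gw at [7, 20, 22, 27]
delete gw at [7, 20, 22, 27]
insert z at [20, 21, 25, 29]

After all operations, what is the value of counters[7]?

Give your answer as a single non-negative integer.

Answer: 1

Derivation:
Step 1: insert r at [2, 3, 6, 21] -> counters=[0,0,1,1,0,0,1,0,0,0,0,0,0,0,0,0,0,0,0,0,0,1,0,0,0,0,0,0,0,0,0]
Step 2: insert i at [3, 12, 17, 27] -> counters=[0,0,1,2,0,0,1,0,0,0,0,0,1,0,0,0,0,1,0,0,0,1,0,0,0,0,0,1,0,0,0]
Step 3: insert e at [2, 8, 19, 30] -> counters=[0,0,2,2,0,0,1,0,1,0,0,0,1,0,0,0,0,1,0,1,0,1,0,0,0,0,0,1,0,0,1]
Step 4: insert km at [8, 12, 17, 22] -> counters=[0,0,2,2,0,0,1,0,2,0,0,0,2,0,0,0,0,2,0,1,0,1,1,0,0,0,0,1,0,0,1]
Step 5: insert z at [20, 21, 25, 29] -> counters=[0,0,2,2,0,0,1,0,2,0,0,0,2,0,0,0,0,2,0,1,1,2,1,0,0,1,0,1,0,1,1]
Step 6: insert gw at [7, 20, 22, 27] -> counters=[0,0,2,2,0,0,1,1,2,0,0,0,2,0,0,0,0,2,0,1,2,2,2,0,0,1,0,2,0,1,1]
Step 7: insert r at [2, 3, 6, 21] -> counters=[0,0,3,3,0,0,2,1,2,0,0,0,2,0,0,0,0,2,0,1,2,3,2,0,0,1,0,2,0,1,1]
Step 8: delete gw at [7, 20, 22, 27] -> counters=[0,0,3,3,0,0,2,0,2,0,0,0,2,0,0,0,0,2,0,1,1,3,1,0,0,1,0,1,0,1,1]
Step 9: delete i at [3, 12, 17, 27] -> counters=[0,0,3,2,0,0,2,0,2,0,0,0,1,0,0,0,0,1,0,1,1,3,1,0,0,1,0,0,0,1,1]
Step 10: delete r at [2, 3, 6, 21] -> counters=[0,0,2,1,0,0,1,0,2,0,0,0,1,0,0,0,0,1,0,1,1,2,1,0,0,1,0,0,0,1,1]
Step 11: insert gw at [7, 20, 22, 27] -> counters=[0,0,2,1,0,0,1,1,2,0,0,0,1,0,0,0,0,1,0,1,2,2,2,0,0,1,0,1,0,1,1]
Step 12: delete r at [2, 3, 6, 21] -> counters=[0,0,1,0,0,0,0,1,2,0,0,0,1,0,0,0,0,1,0,1,2,1,2,0,0,1,0,1,0,1,1]
Step 13: delete z at [20, 21, 25, 29] -> counters=[0,0,1,0,0,0,0,1,2,0,0,0,1,0,0,0,0,1,0,1,1,0,2,0,0,0,0,1,0,0,1]
Step 14: insert i at [3, 12, 17, 27] -> counters=[0,0,1,1,0,0,0,1,2,0,0,0,2,0,0,0,0,2,0,1,1,0,2,0,0,0,0,2,0,0,1]
Step 15: insert gw at [7, 20, 22, 27] -> counters=[0,0,1,1,0,0,0,2,2,0,0,0,2,0,0,0,0,2,0,1,2,0,3,0,0,0,0,3,0,0,1]
Step 16: delete gw at [7, 20, 22, 27] -> counters=[0,0,1,1,0,0,0,1,2,0,0,0,2,0,0,0,0,2,0,1,1,0,2,0,0,0,0,2,0,0,1]
Step 17: insert z at [20, 21, 25, 29] -> counters=[0,0,1,1,0,0,0,1,2,0,0,0,2,0,0,0,0,2,0,1,2,1,2,0,0,1,0,2,0,1,1]
Final counters=[0,0,1,1,0,0,0,1,2,0,0,0,2,0,0,0,0,2,0,1,2,1,2,0,0,1,0,2,0,1,1] -> counters[7]=1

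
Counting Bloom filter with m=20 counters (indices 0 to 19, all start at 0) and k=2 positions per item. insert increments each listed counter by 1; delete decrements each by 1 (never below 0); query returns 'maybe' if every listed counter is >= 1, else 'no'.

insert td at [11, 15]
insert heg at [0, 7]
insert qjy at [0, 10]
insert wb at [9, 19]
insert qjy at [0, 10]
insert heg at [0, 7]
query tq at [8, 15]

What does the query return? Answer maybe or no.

Step 1: insert td at [11, 15] -> counters=[0,0,0,0,0,0,0,0,0,0,0,1,0,0,0,1,0,0,0,0]
Step 2: insert heg at [0, 7] -> counters=[1,0,0,0,0,0,0,1,0,0,0,1,0,0,0,1,0,0,0,0]
Step 3: insert qjy at [0, 10] -> counters=[2,0,0,0,0,0,0,1,0,0,1,1,0,0,0,1,0,0,0,0]
Step 4: insert wb at [9, 19] -> counters=[2,0,0,0,0,0,0,1,0,1,1,1,0,0,0,1,0,0,0,1]
Step 5: insert qjy at [0, 10] -> counters=[3,0,0,0,0,0,0,1,0,1,2,1,0,0,0,1,0,0,0,1]
Step 6: insert heg at [0, 7] -> counters=[4,0,0,0,0,0,0,2,0,1,2,1,0,0,0,1,0,0,0,1]
Query tq: check counters[8]=0 counters[15]=1 -> no

Answer: no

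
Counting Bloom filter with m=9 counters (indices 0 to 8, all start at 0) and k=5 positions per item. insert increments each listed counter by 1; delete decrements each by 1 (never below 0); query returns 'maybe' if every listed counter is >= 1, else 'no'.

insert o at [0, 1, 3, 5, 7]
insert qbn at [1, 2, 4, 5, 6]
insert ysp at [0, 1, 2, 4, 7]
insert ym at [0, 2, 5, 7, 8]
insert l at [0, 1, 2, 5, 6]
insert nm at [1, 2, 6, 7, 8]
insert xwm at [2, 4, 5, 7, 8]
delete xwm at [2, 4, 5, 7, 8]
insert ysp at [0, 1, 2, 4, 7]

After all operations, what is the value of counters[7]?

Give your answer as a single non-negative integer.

Answer: 5

Derivation:
Step 1: insert o at [0, 1, 3, 5, 7] -> counters=[1,1,0,1,0,1,0,1,0]
Step 2: insert qbn at [1, 2, 4, 5, 6] -> counters=[1,2,1,1,1,2,1,1,0]
Step 3: insert ysp at [0, 1, 2, 4, 7] -> counters=[2,3,2,1,2,2,1,2,0]
Step 4: insert ym at [0, 2, 5, 7, 8] -> counters=[3,3,3,1,2,3,1,3,1]
Step 5: insert l at [0, 1, 2, 5, 6] -> counters=[4,4,4,1,2,4,2,3,1]
Step 6: insert nm at [1, 2, 6, 7, 8] -> counters=[4,5,5,1,2,4,3,4,2]
Step 7: insert xwm at [2, 4, 5, 7, 8] -> counters=[4,5,6,1,3,5,3,5,3]
Step 8: delete xwm at [2, 4, 5, 7, 8] -> counters=[4,5,5,1,2,4,3,4,2]
Step 9: insert ysp at [0, 1, 2, 4, 7] -> counters=[5,6,6,1,3,4,3,5,2]
Final counters=[5,6,6,1,3,4,3,5,2] -> counters[7]=5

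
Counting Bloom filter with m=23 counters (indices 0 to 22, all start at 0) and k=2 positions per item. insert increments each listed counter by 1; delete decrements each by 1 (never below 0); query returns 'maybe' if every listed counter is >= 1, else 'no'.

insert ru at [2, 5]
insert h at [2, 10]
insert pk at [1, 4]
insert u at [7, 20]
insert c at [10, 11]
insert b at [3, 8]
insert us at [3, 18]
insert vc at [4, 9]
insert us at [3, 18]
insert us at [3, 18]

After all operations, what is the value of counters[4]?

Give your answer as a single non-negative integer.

Answer: 2

Derivation:
Step 1: insert ru at [2, 5] -> counters=[0,0,1,0,0,1,0,0,0,0,0,0,0,0,0,0,0,0,0,0,0,0,0]
Step 2: insert h at [2, 10] -> counters=[0,0,2,0,0,1,0,0,0,0,1,0,0,0,0,0,0,0,0,0,0,0,0]
Step 3: insert pk at [1, 4] -> counters=[0,1,2,0,1,1,0,0,0,0,1,0,0,0,0,0,0,0,0,0,0,0,0]
Step 4: insert u at [7, 20] -> counters=[0,1,2,0,1,1,0,1,0,0,1,0,0,0,0,0,0,0,0,0,1,0,0]
Step 5: insert c at [10, 11] -> counters=[0,1,2,0,1,1,0,1,0,0,2,1,0,0,0,0,0,0,0,0,1,0,0]
Step 6: insert b at [3, 8] -> counters=[0,1,2,1,1,1,0,1,1,0,2,1,0,0,0,0,0,0,0,0,1,0,0]
Step 7: insert us at [3, 18] -> counters=[0,1,2,2,1,1,0,1,1,0,2,1,0,0,0,0,0,0,1,0,1,0,0]
Step 8: insert vc at [4, 9] -> counters=[0,1,2,2,2,1,0,1,1,1,2,1,0,0,0,0,0,0,1,0,1,0,0]
Step 9: insert us at [3, 18] -> counters=[0,1,2,3,2,1,0,1,1,1,2,1,0,0,0,0,0,0,2,0,1,0,0]
Step 10: insert us at [3, 18] -> counters=[0,1,2,4,2,1,0,1,1,1,2,1,0,0,0,0,0,0,3,0,1,0,0]
Final counters=[0,1,2,4,2,1,0,1,1,1,2,1,0,0,0,0,0,0,3,0,1,0,0] -> counters[4]=2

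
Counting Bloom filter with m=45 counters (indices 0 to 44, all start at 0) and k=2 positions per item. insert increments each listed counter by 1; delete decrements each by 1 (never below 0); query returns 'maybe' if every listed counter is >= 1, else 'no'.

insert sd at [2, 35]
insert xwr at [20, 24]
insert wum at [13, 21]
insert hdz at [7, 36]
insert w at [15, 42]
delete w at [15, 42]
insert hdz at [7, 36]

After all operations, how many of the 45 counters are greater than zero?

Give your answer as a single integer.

Step 1: insert sd at [2, 35] -> counters=[0,0,1,0,0,0,0,0,0,0,0,0,0,0,0,0,0,0,0,0,0,0,0,0,0,0,0,0,0,0,0,0,0,0,0,1,0,0,0,0,0,0,0,0,0]
Step 2: insert xwr at [20, 24] -> counters=[0,0,1,0,0,0,0,0,0,0,0,0,0,0,0,0,0,0,0,0,1,0,0,0,1,0,0,0,0,0,0,0,0,0,0,1,0,0,0,0,0,0,0,0,0]
Step 3: insert wum at [13, 21] -> counters=[0,0,1,0,0,0,0,0,0,0,0,0,0,1,0,0,0,0,0,0,1,1,0,0,1,0,0,0,0,0,0,0,0,0,0,1,0,0,0,0,0,0,0,0,0]
Step 4: insert hdz at [7, 36] -> counters=[0,0,1,0,0,0,0,1,0,0,0,0,0,1,0,0,0,0,0,0,1,1,0,0,1,0,0,0,0,0,0,0,0,0,0,1,1,0,0,0,0,0,0,0,0]
Step 5: insert w at [15, 42] -> counters=[0,0,1,0,0,0,0,1,0,0,0,0,0,1,0,1,0,0,0,0,1,1,0,0,1,0,0,0,0,0,0,0,0,0,0,1,1,0,0,0,0,0,1,0,0]
Step 6: delete w at [15, 42] -> counters=[0,0,1,0,0,0,0,1,0,0,0,0,0,1,0,0,0,0,0,0,1,1,0,0,1,0,0,0,0,0,0,0,0,0,0,1,1,0,0,0,0,0,0,0,0]
Step 7: insert hdz at [7, 36] -> counters=[0,0,1,0,0,0,0,2,0,0,0,0,0,1,0,0,0,0,0,0,1,1,0,0,1,0,0,0,0,0,0,0,0,0,0,1,2,0,0,0,0,0,0,0,0]
Final counters=[0,0,1,0,0,0,0,2,0,0,0,0,0,1,0,0,0,0,0,0,1,1,0,0,1,0,0,0,0,0,0,0,0,0,0,1,2,0,0,0,0,0,0,0,0] -> 8 nonzero

Answer: 8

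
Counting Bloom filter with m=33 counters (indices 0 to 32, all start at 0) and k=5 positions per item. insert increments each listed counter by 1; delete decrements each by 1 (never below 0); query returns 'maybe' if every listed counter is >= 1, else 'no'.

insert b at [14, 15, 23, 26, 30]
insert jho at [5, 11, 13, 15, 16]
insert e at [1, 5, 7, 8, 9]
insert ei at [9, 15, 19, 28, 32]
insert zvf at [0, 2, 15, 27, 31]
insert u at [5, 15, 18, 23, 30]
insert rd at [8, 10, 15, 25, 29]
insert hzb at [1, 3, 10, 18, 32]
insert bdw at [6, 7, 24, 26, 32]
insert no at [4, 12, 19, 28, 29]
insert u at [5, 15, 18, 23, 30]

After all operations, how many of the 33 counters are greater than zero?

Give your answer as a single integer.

Step 1: insert b at [14, 15, 23, 26, 30] -> counters=[0,0,0,0,0,0,0,0,0,0,0,0,0,0,1,1,0,0,0,0,0,0,0,1,0,0,1,0,0,0,1,0,0]
Step 2: insert jho at [5, 11, 13, 15, 16] -> counters=[0,0,0,0,0,1,0,0,0,0,0,1,0,1,1,2,1,0,0,0,0,0,0,1,0,0,1,0,0,0,1,0,0]
Step 3: insert e at [1, 5, 7, 8, 9] -> counters=[0,1,0,0,0,2,0,1,1,1,0,1,0,1,1,2,1,0,0,0,0,0,0,1,0,0,1,0,0,0,1,0,0]
Step 4: insert ei at [9, 15, 19, 28, 32] -> counters=[0,1,0,0,0,2,0,1,1,2,0,1,0,1,1,3,1,0,0,1,0,0,0,1,0,0,1,0,1,0,1,0,1]
Step 5: insert zvf at [0, 2, 15, 27, 31] -> counters=[1,1,1,0,0,2,0,1,1,2,0,1,0,1,1,4,1,0,0,1,0,0,0,1,0,0,1,1,1,0,1,1,1]
Step 6: insert u at [5, 15, 18, 23, 30] -> counters=[1,1,1,0,0,3,0,1,1,2,0,1,0,1,1,5,1,0,1,1,0,0,0,2,0,0,1,1,1,0,2,1,1]
Step 7: insert rd at [8, 10, 15, 25, 29] -> counters=[1,1,1,0,0,3,0,1,2,2,1,1,0,1,1,6,1,0,1,1,0,0,0,2,0,1,1,1,1,1,2,1,1]
Step 8: insert hzb at [1, 3, 10, 18, 32] -> counters=[1,2,1,1,0,3,0,1,2,2,2,1,0,1,1,6,1,0,2,1,0,0,0,2,0,1,1,1,1,1,2,1,2]
Step 9: insert bdw at [6, 7, 24, 26, 32] -> counters=[1,2,1,1,0,3,1,2,2,2,2,1,0,1,1,6,1,0,2,1,0,0,0,2,1,1,2,1,1,1,2,1,3]
Step 10: insert no at [4, 12, 19, 28, 29] -> counters=[1,2,1,1,1,3,1,2,2,2,2,1,1,1,1,6,1,0,2,2,0,0,0,2,1,1,2,1,2,2,2,1,3]
Step 11: insert u at [5, 15, 18, 23, 30] -> counters=[1,2,1,1,1,4,1,2,2,2,2,1,1,1,1,7,1,0,3,2,0,0,0,3,1,1,2,1,2,2,3,1,3]
Final counters=[1,2,1,1,1,4,1,2,2,2,2,1,1,1,1,7,1,0,3,2,0,0,0,3,1,1,2,1,2,2,3,1,3] -> 29 nonzero

Answer: 29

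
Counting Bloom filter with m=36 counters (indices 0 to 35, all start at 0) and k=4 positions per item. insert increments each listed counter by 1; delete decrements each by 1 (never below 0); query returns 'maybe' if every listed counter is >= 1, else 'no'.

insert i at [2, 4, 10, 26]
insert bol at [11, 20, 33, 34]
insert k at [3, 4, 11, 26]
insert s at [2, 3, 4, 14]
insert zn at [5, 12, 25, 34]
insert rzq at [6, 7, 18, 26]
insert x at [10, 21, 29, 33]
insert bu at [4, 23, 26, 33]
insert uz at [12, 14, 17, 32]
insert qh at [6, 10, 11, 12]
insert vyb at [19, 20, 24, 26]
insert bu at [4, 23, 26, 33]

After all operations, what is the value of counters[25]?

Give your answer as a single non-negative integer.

Answer: 1

Derivation:
Step 1: insert i at [2, 4, 10, 26] -> counters=[0,0,1,0,1,0,0,0,0,0,1,0,0,0,0,0,0,0,0,0,0,0,0,0,0,0,1,0,0,0,0,0,0,0,0,0]
Step 2: insert bol at [11, 20, 33, 34] -> counters=[0,0,1,0,1,0,0,0,0,0,1,1,0,0,0,0,0,0,0,0,1,0,0,0,0,0,1,0,0,0,0,0,0,1,1,0]
Step 3: insert k at [3, 4, 11, 26] -> counters=[0,0,1,1,2,0,0,0,0,0,1,2,0,0,0,0,0,0,0,0,1,0,0,0,0,0,2,0,0,0,0,0,0,1,1,0]
Step 4: insert s at [2, 3, 4, 14] -> counters=[0,0,2,2,3,0,0,0,0,0,1,2,0,0,1,0,0,0,0,0,1,0,0,0,0,0,2,0,0,0,0,0,0,1,1,0]
Step 5: insert zn at [5, 12, 25, 34] -> counters=[0,0,2,2,3,1,0,0,0,0,1,2,1,0,1,0,0,0,0,0,1,0,0,0,0,1,2,0,0,0,0,0,0,1,2,0]
Step 6: insert rzq at [6, 7, 18, 26] -> counters=[0,0,2,2,3,1,1,1,0,0,1,2,1,0,1,0,0,0,1,0,1,0,0,0,0,1,3,0,0,0,0,0,0,1,2,0]
Step 7: insert x at [10, 21, 29, 33] -> counters=[0,0,2,2,3,1,1,1,0,0,2,2,1,0,1,0,0,0,1,0,1,1,0,0,0,1,3,0,0,1,0,0,0,2,2,0]
Step 8: insert bu at [4, 23, 26, 33] -> counters=[0,0,2,2,4,1,1,1,0,0,2,2,1,0,1,0,0,0,1,0,1,1,0,1,0,1,4,0,0,1,0,0,0,3,2,0]
Step 9: insert uz at [12, 14, 17, 32] -> counters=[0,0,2,2,4,1,1,1,0,0,2,2,2,0,2,0,0,1,1,0,1,1,0,1,0,1,4,0,0,1,0,0,1,3,2,0]
Step 10: insert qh at [6, 10, 11, 12] -> counters=[0,0,2,2,4,1,2,1,0,0,3,3,3,0,2,0,0,1,1,0,1,1,0,1,0,1,4,0,0,1,0,0,1,3,2,0]
Step 11: insert vyb at [19, 20, 24, 26] -> counters=[0,0,2,2,4,1,2,1,0,0,3,3,3,0,2,0,0,1,1,1,2,1,0,1,1,1,5,0,0,1,0,0,1,3,2,0]
Step 12: insert bu at [4, 23, 26, 33] -> counters=[0,0,2,2,5,1,2,1,0,0,3,3,3,0,2,0,0,1,1,1,2,1,0,2,1,1,6,0,0,1,0,0,1,4,2,0]
Final counters=[0,0,2,2,5,1,2,1,0,0,3,3,3,0,2,0,0,1,1,1,2,1,0,2,1,1,6,0,0,1,0,0,1,4,2,0] -> counters[25]=1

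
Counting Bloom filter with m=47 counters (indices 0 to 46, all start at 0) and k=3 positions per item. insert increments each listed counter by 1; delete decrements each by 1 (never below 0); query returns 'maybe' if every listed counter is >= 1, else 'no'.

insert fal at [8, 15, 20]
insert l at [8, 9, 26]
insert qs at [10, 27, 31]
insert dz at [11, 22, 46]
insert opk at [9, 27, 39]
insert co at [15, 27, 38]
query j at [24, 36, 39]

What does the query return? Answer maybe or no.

Answer: no

Derivation:
Step 1: insert fal at [8, 15, 20] -> counters=[0,0,0,0,0,0,0,0,1,0,0,0,0,0,0,1,0,0,0,0,1,0,0,0,0,0,0,0,0,0,0,0,0,0,0,0,0,0,0,0,0,0,0,0,0,0,0]
Step 2: insert l at [8, 9, 26] -> counters=[0,0,0,0,0,0,0,0,2,1,0,0,0,0,0,1,0,0,0,0,1,0,0,0,0,0,1,0,0,0,0,0,0,0,0,0,0,0,0,0,0,0,0,0,0,0,0]
Step 3: insert qs at [10, 27, 31] -> counters=[0,0,0,0,0,0,0,0,2,1,1,0,0,0,0,1,0,0,0,0,1,0,0,0,0,0,1,1,0,0,0,1,0,0,0,0,0,0,0,0,0,0,0,0,0,0,0]
Step 4: insert dz at [11, 22, 46] -> counters=[0,0,0,0,0,0,0,0,2,1,1,1,0,0,0,1,0,0,0,0,1,0,1,0,0,0,1,1,0,0,0,1,0,0,0,0,0,0,0,0,0,0,0,0,0,0,1]
Step 5: insert opk at [9, 27, 39] -> counters=[0,0,0,0,0,0,0,0,2,2,1,1,0,0,0,1,0,0,0,0,1,0,1,0,0,0,1,2,0,0,0,1,0,0,0,0,0,0,0,1,0,0,0,0,0,0,1]
Step 6: insert co at [15, 27, 38] -> counters=[0,0,0,0,0,0,0,0,2,2,1,1,0,0,0,2,0,0,0,0,1,0,1,0,0,0,1,3,0,0,0,1,0,0,0,0,0,0,1,1,0,0,0,0,0,0,1]
Query j: check counters[24]=0 counters[36]=0 counters[39]=1 -> no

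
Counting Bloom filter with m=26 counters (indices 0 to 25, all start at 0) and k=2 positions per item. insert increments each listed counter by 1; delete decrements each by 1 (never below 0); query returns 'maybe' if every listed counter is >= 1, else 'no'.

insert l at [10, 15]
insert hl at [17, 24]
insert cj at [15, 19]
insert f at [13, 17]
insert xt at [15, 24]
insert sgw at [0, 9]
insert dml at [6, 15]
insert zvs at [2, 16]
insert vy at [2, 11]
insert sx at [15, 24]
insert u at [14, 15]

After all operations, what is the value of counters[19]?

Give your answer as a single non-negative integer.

Answer: 1

Derivation:
Step 1: insert l at [10, 15] -> counters=[0,0,0,0,0,0,0,0,0,0,1,0,0,0,0,1,0,0,0,0,0,0,0,0,0,0]
Step 2: insert hl at [17, 24] -> counters=[0,0,0,0,0,0,0,0,0,0,1,0,0,0,0,1,0,1,0,0,0,0,0,0,1,0]
Step 3: insert cj at [15, 19] -> counters=[0,0,0,0,0,0,0,0,0,0,1,0,0,0,0,2,0,1,0,1,0,0,0,0,1,0]
Step 4: insert f at [13, 17] -> counters=[0,0,0,0,0,0,0,0,0,0,1,0,0,1,0,2,0,2,0,1,0,0,0,0,1,0]
Step 5: insert xt at [15, 24] -> counters=[0,0,0,0,0,0,0,0,0,0,1,0,0,1,0,3,0,2,0,1,0,0,0,0,2,0]
Step 6: insert sgw at [0, 9] -> counters=[1,0,0,0,0,0,0,0,0,1,1,0,0,1,0,3,0,2,0,1,0,0,0,0,2,0]
Step 7: insert dml at [6, 15] -> counters=[1,0,0,0,0,0,1,0,0,1,1,0,0,1,0,4,0,2,0,1,0,0,0,0,2,0]
Step 8: insert zvs at [2, 16] -> counters=[1,0,1,0,0,0,1,0,0,1,1,0,0,1,0,4,1,2,0,1,0,0,0,0,2,0]
Step 9: insert vy at [2, 11] -> counters=[1,0,2,0,0,0,1,0,0,1,1,1,0,1,0,4,1,2,0,1,0,0,0,0,2,0]
Step 10: insert sx at [15, 24] -> counters=[1,0,2,0,0,0,1,0,0,1,1,1,0,1,0,5,1,2,0,1,0,0,0,0,3,0]
Step 11: insert u at [14, 15] -> counters=[1,0,2,0,0,0,1,0,0,1,1,1,0,1,1,6,1,2,0,1,0,0,0,0,3,0]
Final counters=[1,0,2,0,0,0,1,0,0,1,1,1,0,1,1,6,1,2,0,1,0,0,0,0,3,0] -> counters[19]=1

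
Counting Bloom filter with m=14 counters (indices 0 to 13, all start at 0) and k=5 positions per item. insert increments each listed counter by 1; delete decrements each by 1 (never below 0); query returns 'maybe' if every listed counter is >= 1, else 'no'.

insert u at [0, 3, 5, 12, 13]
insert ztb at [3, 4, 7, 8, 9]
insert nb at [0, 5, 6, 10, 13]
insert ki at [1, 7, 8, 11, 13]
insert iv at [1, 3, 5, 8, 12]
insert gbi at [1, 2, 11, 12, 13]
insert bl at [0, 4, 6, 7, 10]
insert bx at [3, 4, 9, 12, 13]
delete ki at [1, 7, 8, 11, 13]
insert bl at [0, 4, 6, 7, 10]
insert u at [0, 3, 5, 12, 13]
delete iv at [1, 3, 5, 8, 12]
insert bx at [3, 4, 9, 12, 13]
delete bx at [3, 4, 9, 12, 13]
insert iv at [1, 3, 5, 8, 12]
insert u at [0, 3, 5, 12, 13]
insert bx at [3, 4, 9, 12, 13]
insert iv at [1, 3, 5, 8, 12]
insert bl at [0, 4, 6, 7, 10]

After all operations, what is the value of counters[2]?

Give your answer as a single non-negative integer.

Answer: 1

Derivation:
Step 1: insert u at [0, 3, 5, 12, 13] -> counters=[1,0,0,1,0,1,0,0,0,0,0,0,1,1]
Step 2: insert ztb at [3, 4, 7, 8, 9] -> counters=[1,0,0,2,1,1,0,1,1,1,0,0,1,1]
Step 3: insert nb at [0, 5, 6, 10, 13] -> counters=[2,0,0,2,1,2,1,1,1,1,1,0,1,2]
Step 4: insert ki at [1, 7, 8, 11, 13] -> counters=[2,1,0,2,1,2,1,2,2,1,1,1,1,3]
Step 5: insert iv at [1, 3, 5, 8, 12] -> counters=[2,2,0,3,1,3,1,2,3,1,1,1,2,3]
Step 6: insert gbi at [1, 2, 11, 12, 13] -> counters=[2,3,1,3,1,3,1,2,3,1,1,2,3,4]
Step 7: insert bl at [0, 4, 6, 7, 10] -> counters=[3,3,1,3,2,3,2,3,3,1,2,2,3,4]
Step 8: insert bx at [3, 4, 9, 12, 13] -> counters=[3,3,1,4,3,3,2,3,3,2,2,2,4,5]
Step 9: delete ki at [1, 7, 8, 11, 13] -> counters=[3,2,1,4,3,3,2,2,2,2,2,1,4,4]
Step 10: insert bl at [0, 4, 6, 7, 10] -> counters=[4,2,1,4,4,3,3,3,2,2,3,1,4,4]
Step 11: insert u at [0, 3, 5, 12, 13] -> counters=[5,2,1,5,4,4,3,3,2,2,3,1,5,5]
Step 12: delete iv at [1, 3, 5, 8, 12] -> counters=[5,1,1,4,4,3,3,3,1,2,3,1,4,5]
Step 13: insert bx at [3, 4, 9, 12, 13] -> counters=[5,1,1,5,5,3,3,3,1,3,3,1,5,6]
Step 14: delete bx at [3, 4, 9, 12, 13] -> counters=[5,1,1,4,4,3,3,3,1,2,3,1,4,5]
Step 15: insert iv at [1, 3, 5, 8, 12] -> counters=[5,2,1,5,4,4,3,3,2,2,3,1,5,5]
Step 16: insert u at [0, 3, 5, 12, 13] -> counters=[6,2,1,6,4,5,3,3,2,2,3,1,6,6]
Step 17: insert bx at [3, 4, 9, 12, 13] -> counters=[6,2,1,7,5,5,3,3,2,3,3,1,7,7]
Step 18: insert iv at [1, 3, 5, 8, 12] -> counters=[6,3,1,8,5,6,3,3,3,3,3,1,8,7]
Step 19: insert bl at [0, 4, 6, 7, 10] -> counters=[7,3,1,8,6,6,4,4,3,3,4,1,8,7]
Final counters=[7,3,1,8,6,6,4,4,3,3,4,1,8,7] -> counters[2]=1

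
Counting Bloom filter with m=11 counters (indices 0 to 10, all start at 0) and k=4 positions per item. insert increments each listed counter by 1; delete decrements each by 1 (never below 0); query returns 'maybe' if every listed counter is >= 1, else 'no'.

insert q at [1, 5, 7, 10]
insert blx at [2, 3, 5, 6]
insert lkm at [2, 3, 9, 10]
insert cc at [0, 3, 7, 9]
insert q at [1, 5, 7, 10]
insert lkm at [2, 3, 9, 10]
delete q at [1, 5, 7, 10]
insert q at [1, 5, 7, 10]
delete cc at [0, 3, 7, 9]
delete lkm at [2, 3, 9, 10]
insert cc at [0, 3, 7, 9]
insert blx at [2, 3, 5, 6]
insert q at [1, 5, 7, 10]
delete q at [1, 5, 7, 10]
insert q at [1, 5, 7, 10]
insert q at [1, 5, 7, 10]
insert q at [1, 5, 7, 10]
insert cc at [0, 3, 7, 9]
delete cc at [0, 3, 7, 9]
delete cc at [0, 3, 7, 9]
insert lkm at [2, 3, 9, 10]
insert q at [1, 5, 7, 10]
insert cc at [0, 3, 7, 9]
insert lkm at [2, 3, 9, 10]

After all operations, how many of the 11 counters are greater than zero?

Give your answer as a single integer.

Answer: 9

Derivation:
Step 1: insert q at [1, 5, 7, 10] -> counters=[0,1,0,0,0,1,0,1,0,0,1]
Step 2: insert blx at [2, 3, 5, 6] -> counters=[0,1,1,1,0,2,1,1,0,0,1]
Step 3: insert lkm at [2, 3, 9, 10] -> counters=[0,1,2,2,0,2,1,1,0,1,2]
Step 4: insert cc at [0, 3, 7, 9] -> counters=[1,1,2,3,0,2,1,2,0,2,2]
Step 5: insert q at [1, 5, 7, 10] -> counters=[1,2,2,3,0,3,1,3,0,2,3]
Step 6: insert lkm at [2, 3, 9, 10] -> counters=[1,2,3,4,0,3,1,3,0,3,4]
Step 7: delete q at [1, 5, 7, 10] -> counters=[1,1,3,4,0,2,1,2,0,3,3]
Step 8: insert q at [1, 5, 7, 10] -> counters=[1,2,3,4,0,3,1,3,0,3,4]
Step 9: delete cc at [0, 3, 7, 9] -> counters=[0,2,3,3,0,3,1,2,0,2,4]
Step 10: delete lkm at [2, 3, 9, 10] -> counters=[0,2,2,2,0,3,1,2,0,1,3]
Step 11: insert cc at [0, 3, 7, 9] -> counters=[1,2,2,3,0,3,1,3,0,2,3]
Step 12: insert blx at [2, 3, 5, 6] -> counters=[1,2,3,4,0,4,2,3,0,2,3]
Step 13: insert q at [1, 5, 7, 10] -> counters=[1,3,3,4,0,5,2,4,0,2,4]
Step 14: delete q at [1, 5, 7, 10] -> counters=[1,2,3,4,0,4,2,3,0,2,3]
Step 15: insert q at [1, 5, 7, 10] -> counters=[1,3,3,4,0,5,2,4,0,2,4]
Step 16: insert q at [1, 5, 7, 10] -> counters=[1,4,3,4,0,6,2,5,0,2,5]
Step 17: insert q at [1, 5, 7, 10] -> counters=[1,5,3,4,0,7,2,6,0,2,6]
Step 18: insert cc at [0, 3, 7, 9] -> counters=[2,5,3,5,0,7,2,7,0,3,6]
Step 19: delete cc at [0, 3, 7, 9] -> counters=[1,5,3,4,0,7,2,6,0,2,6]
Step 20: delete cc at [0, 3, 7, 9] -> counters=[0,5,3,3,0,7,2,5,0,1,6]
Step 21: insert lkm at [2, 3, 9, 10] -> counters=[0,5,4,4,0,7,2,5,0,2,7]
Step 22: insert q at [1, 5, 7, 10] -> counters=[0,6,4,4,0,8,2,6,0,2,8]
Step 23: insert cc at [0, 3, 7, 9] -> counters=[1,6,4,5,0,8,2,7,0,3,8]
Step 24: insert lkm at [2, 3, 9, 10] -> counters=[1,6,5,6,0,8,2,7,0,4,9]
Final counters=[1,6,5,6,0,8,2,7,0,4,9] -> 9 nonzero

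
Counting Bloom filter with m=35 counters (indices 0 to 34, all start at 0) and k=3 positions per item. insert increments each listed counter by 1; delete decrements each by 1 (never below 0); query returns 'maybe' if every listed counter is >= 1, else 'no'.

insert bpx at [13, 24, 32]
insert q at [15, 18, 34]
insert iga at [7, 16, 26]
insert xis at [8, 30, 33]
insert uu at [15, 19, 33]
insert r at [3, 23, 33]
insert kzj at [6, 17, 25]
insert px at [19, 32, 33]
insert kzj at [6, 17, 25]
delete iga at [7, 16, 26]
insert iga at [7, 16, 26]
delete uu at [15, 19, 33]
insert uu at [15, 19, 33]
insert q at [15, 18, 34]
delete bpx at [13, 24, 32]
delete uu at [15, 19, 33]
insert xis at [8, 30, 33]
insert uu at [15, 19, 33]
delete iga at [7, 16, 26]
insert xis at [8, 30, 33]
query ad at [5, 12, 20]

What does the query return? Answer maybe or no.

Step 1: insert bpx at [13, 24, 32] -> counters=[0,0,0,0,0,0,0,0,0,0,0,0,0,1,0,0,0,0,0,0,0,0,0,0,1,0,0,0,0,0,0,0,1,0,0]
Step 2: insert q at [15, 18, 34] -> counters=[0,0,0,0,0,0,0,0,0,0,0,0,0,1,0,1,0,0,1,0,0,0,0,0,1,0,0,0,0,0,0,0,1,0,1]
Step 3: insert iga at [7, 16, 26] -> counters=[0,0,0,0,0,0,0,1,0,0,0,0,0,1,0,1,1,0,1,0,0,0,0,0,1,0,1,0,0,0,0,0,1,0,1]
Step 4: insert xis at [8, 30, 33] -> counters=[0,0,0,0,0,0,0,1,1,0,0,0,0,1,0,1,1,0,1,0,0,0,0,0,1,0,1,0,0,0,1,0,1,1,1]
Step 5: insert uu at [15, 19, 33] -> counters=[0,0,0,0,0,0,0,1,1,0,0,0,0,1,0,2,1,0,1,1,0,0,0,0,1,0,1,0,0,0,1,0,1,2,1]
Step 6: insert r at [3, 23, 33] -> counters=[0,0,0,1,0,0,0,1,1,0,0,0,0,1,0,2,1,0,1,1,0,0,0,1,1,0,1,0,0,0,1,0,1,3,1]
Step 7: insert kzj at [6, 17, 25] -> counters=[0,0,0,1,0,0,1,1,1,0,0,0,0,1,0,2,1,1,1,1,0,0,0,1,1,1,1,0,0,0,1,0,1,3,1]
Step 8: insert px at [19, 32, 33] -> counters=[0,0,0,1,0,0,1,1,1,0,0,0,0,1,0,2,1,1,1,2,0,0,0,1,1,1,1,0,0,0,1,0,2,4,1]
Step 9: insert kzj at [6, 17, 25] -> counters=[0,0,0,1,0,0,2,1,1,0,0,0,0,1,0,2,1,2,1,2,0,0,0,1,1,2,1,0,0,0,1,0,2,4,1]
Step 10: delete iga at [7, 16, 26] -> counters=[0,0,0,1,0,0,2,0,1,0,0,0,0,1,0,2,0,2,1,2,0,0,0,1,1,2,0,0,0,0,1,0,2,4,1]
Step 11: insert iga at [7, 16, 26] -> counters=[0,0,0,1,0,0,2,1,1,0,0,0,0,1,0,2,1,2,1,2,0,0,0,1,1,2,1,0,0,0,1,0,2,4,1]
Step 12: delete uu at [15, 19, 33] -> counters=[0,0,0,1,0,0,2,1,1,0,0,0,0,1,0,1,1,2,1,1,0,0,0,1,1,2,1,0,0,0,1,0,2,3,1]
Step 13: insert uu at [15, 19, 33] -> counters=[0,0,0,1,0,0,2,1,1,0,0,0,0,1,0,2,1,2,1,2,0,0,0,1,1,2,1,0,0,0,1,0,2,4,1]
Step 14: insert q at [15, 18, 34] -> counters=[0,0,0,1,0,0,2,1,1,0,0,0,0,1,0,3,1,2,2,2,0,0,0,1,1,2,1,0,0,0,1,0,2,4,2]
Step 15: delete bpx at [13, 24, 32] -> counters=[0,0,0,1,0,0,2,1,1,0,0,0,0,0,0,3,1,2,2,2,0,0,0,1,0,2,1,0,0,0,1,0,1,4,2]
Step 16: delete uu at [15, 19, 33] -> counters=[0,0,0,1,0,0,2,1,1,0,0,0,0,0,0,2,1,2,2,1,0,0,0,1,0,2,1,0,0,0,1,0,1,3,2]
Step 17: insert xis at [8, 30, 33] -> counters=[0,0,0,1,0,0,2,1,2,0,0,0,0,0,0,2,1,2,2,1,0,0,0,1,0,2,1,0,0,0,2,0,1,4,2]
Step 18: insert uu at [15, 19, 33] -> counters=[0,0,0,1,0,0,2,1,2,0,0,0,0,0,0,3,1,2,2,2,0,0,0,1,0,2,1,0,0,0,2,0,1,5,2]
Step 19: delete iga at [7, 16, 26] -> counters=[0,0,0,1,0,0,2,0,2,0,0,0,0,0,0,3,0,2,2,2,0,0,0,1,0,2,0,0,0,0,2,0,1,5,2]
Step 20: insert xis at [8, 30, 33] -> counters=[0,0,0,1,0,0,2,0,3,0,0,0,0,0,0,3,0,2,2,2,0,0,0,1,0,2,0,0,0,0,3,0,1,6,2]
Query ad: check counters[5]=0 counters[12]=0 counters[20]=0 -> no

Answer: no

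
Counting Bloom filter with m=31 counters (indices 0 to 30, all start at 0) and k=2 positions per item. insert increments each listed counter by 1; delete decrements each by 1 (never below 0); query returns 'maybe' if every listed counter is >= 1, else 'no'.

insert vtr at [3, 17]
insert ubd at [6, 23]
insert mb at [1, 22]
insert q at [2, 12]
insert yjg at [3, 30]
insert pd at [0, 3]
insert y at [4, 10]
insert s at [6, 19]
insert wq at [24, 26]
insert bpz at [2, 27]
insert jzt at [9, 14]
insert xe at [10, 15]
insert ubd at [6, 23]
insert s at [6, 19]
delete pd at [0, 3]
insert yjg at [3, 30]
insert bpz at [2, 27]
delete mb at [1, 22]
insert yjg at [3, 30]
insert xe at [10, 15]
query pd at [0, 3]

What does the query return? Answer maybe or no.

Step 1: insert vtr at [3, 17] -> counters=[0,0,0,1,0,0,0,0,0,0,0,0,0,0,0,0,0,1,0,0,0,0,0,0,0,0,0,0,0,0,0]
Step 2: insert ubd at [6, 23] -> counters=[0,0,0,1,0,0,1,0,0,0,0,0,0,0,0,0,0,1,0,0,0,0,0,1,0,0,0,0,0,0,0]
Step 3: insert mb at [1, 22] -> counters=[0,1,0,1,0,0,1,0,0,0,0,0,0,0,0,0,0,1,0,0,0,0,1,1,0,0,0,0,0,0,0]
Step 4: insert q at [2, 12] -> counters=[0,1,1,1,0,0,1,0,0,0,0,0,1,0,0,0,0,1,0,0,0,0,1,1,0,0,0,0,0,0,0]
Step 5: insert yjg at [3, 30] -> counters=[0,1,1,2,0,0,1,0,0,0,0,0,1,0,0,0,0,1,0,0,0,0,1,1,0,0,0,0,0,0,1]
Step 6: insert pd at [0, 3] -> counters=[1,1,1,3,0,0,1,0,0,0,0,0,1,0,0,0,0,1,0,0,0,0,1,1,0,0,0,0,0,0,1]
Step 7: insert y at [4, 10] -> counters=[1,1,1,3,1,0,1,0,0,0,1,0,1,0,0,0,0,1,0,0,0,0,1,1,0,0,0,0,0,0,1]
Step 8: insert s at [6, 19] -> counters=[1,1,1,3,1,0,2,0,0,0,1,0,1,0,0,0,0,1,0,1,0,0,1,1,0,0,0,0,0,0,1]
Step 9: insert wq at [24, 26] -> counters=[1,1,1,3,1,0,2,0,0,0,1,0,1,0,0,0,0,1,0,1,0,0,1,1,1,0,1,0,0,0,1]
Step 10: insert bpz at [2, 27] -> counters=[1,1,2,3,1,0,2,0,0,0,1,0,1,0,0,0,0,1,0,1,0,0,1,1,1,0,1,1,0,0,1]
Step 11: insert jzt at [9, 14] -> counters=[1,1,2,3,1,0,2,0,0,1,1,0,1,0,1,0,0,1,0,1,0,0,1,1,1,0,1,1,0,0,1]
Step 12: insert xe at [10, 15] -> counters=[1,1,2,3,1,0,2,0,0,1,2,0,1,0,1,1,0,1,0,1,0,0,1,1,1,0,1,1,0,0,1]
Step 13: insert ubd at [6, 23] -> counters=[1,1,2,3,1,0,3,0,0,1,2,0,1,0,1,1,0,1,0,1,0,0,1,2,1,0,1,1,0,0,1]
Step 14: insert s at [6, 19] -> counters=[1,1,2,3,1,0,4,0,0,1,2,0,1,0,1,1,0,1,0,2,0,0,1,2,1,0,1,1,0,0,1]
Step 15: delete pd at [0, 3] -> counters=[0,1,2,2,1,0,4,0,0,1,2,0,1,0,1,1,0,1,0,2,0,0,1,2,1,0,1,1,0,0,1]
Step 16: insert yjg at [3, 30] -> counters=[0,1,2,3,1,0,4,0,0,1,2,0,1,0,1,1,0,1,0,2,0,0,1,2,1,0,1,1,0,0,2]
Step 17: insert bpz at [2, 27] -> counters=[0,1,3,3,1,0,4,0,0,1,2,0,1,0,1,1,0,1,0,2,0,0,1,2,1,0,1,2,0,0,2]
Step 18: delete mb at [1, 22] -> counters=[0,0,3,3,1,0,4,0,0,1,2,0,1,0,1,1,0,1,0,2,0,0,0,2,1,0,1,2,0,0,2]
Step 19: insert yjg at [3, 30] -> counters=[0,0,3,4,1,0,4,0,0,1,2,0,1,0,1,1,0,1,0,2,0,0,0,2,1,0,1,2,0,0,3]
Step 20: insert xe at [10, 15] -> counters=[0,0,3,4,1,0,4,0,0,1,3,0,1,0,1,2,0,1,0,2,0,0,0,2,1,0,1,2,0,0,3]
Query pd: check counters[0]=0 counters[3]=4 -> no

Answer: no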